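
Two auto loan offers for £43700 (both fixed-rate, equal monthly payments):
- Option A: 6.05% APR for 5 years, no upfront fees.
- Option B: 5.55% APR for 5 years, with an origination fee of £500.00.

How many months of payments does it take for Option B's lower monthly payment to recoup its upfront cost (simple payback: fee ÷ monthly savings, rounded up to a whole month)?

Option A: monthly rate = 6.05%/12 = 0.0050417; payment = 43,700 × 0.0050417 / (1 − (1+0.0050417)^−60) = £845.86.
Option B: monthly rate = 5.55%/12 = 0.0046250; payment = 43,700 × 0.0046250 / (1 − (1+0.0046250)^−60) = £835.73.
Monthly savings = £845.86 − £835.73 = £10.13.
Break-even = £500.00 / £10.13 = 49.36 → 50 months.

50 months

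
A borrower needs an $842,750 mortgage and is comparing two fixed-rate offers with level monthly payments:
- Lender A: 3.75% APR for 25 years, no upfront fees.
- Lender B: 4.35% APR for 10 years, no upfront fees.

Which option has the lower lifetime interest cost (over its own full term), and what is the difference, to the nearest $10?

Lender A: at 3.75% the monthly rate is 0.0031250, so the payment is 842,750 × 0.0031250 / (1 − 1.0031250^−300) = $4,332.84.
Total interest on Lender A = 300 × $4,332.84 − $842,750 = $457,102.00.
Lender B: monthly rate = 4.35%/12 = 0.0036250; payment = 842,750 × 0.0036250 / (1 − (1+0.0036250)^−120) = $8,673.32.
Total interest on Lender B = 120 × $8,673.32 − $842,750 = $198,048.40.
Lender B is lower by $259,053.60.

Lender B by $259,050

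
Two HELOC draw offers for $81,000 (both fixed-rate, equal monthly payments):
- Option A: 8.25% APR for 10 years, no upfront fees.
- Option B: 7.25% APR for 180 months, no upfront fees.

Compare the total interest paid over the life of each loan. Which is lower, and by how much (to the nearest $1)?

Option A by $13,877

Option A: monthly rate = 8.25%/12 = 0.0068750; payment = 81,000 × 0.0068750 / (1 − (1+0.0068750)^−120) = $993.49.
Total interest on Option A = 120 × $993.49 − $81,000 = $38,218.80.
Option B: monthly rate = 7.25%/12 = 0.0060417; payment = 81,000 × 0.0060417 / (1 − (1+0.0060417)^−180) = $739.42.
Total interest on Option B = 180 × $739.42 − $81,000 = $52,095.60.
Option A is lower by $13,876.80.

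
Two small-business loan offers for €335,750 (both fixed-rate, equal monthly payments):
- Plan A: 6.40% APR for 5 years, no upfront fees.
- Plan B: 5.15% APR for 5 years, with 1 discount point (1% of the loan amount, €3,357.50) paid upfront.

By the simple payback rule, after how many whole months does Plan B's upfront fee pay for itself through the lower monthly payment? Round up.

18 months

Plan A: monthly rate = 6.4%/12 = 0.0053333; payment = 335,750 × 0.0053333 / (1 − (1+0.0053333)^−60) = €6,553.62.
Plan B: at 5.15% the monthly rate is 0.0042917, so the payment is 335,750 × 0.0042917 / (1 − 1.0042917^−60) = €6,359.12.
Monthly savings = €6,553.62 − €6,359.12 = €194.50.
Break-even = €3,357.50 / €194.50 = 17.26 → 18 months.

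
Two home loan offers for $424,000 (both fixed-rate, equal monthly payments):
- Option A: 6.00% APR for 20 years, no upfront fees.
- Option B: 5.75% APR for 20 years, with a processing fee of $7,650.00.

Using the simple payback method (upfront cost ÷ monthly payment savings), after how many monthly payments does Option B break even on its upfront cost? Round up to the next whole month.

Option A: monthly rate = 6%/12 = 0.0050000; payment = 424,000 × 0.0050000 / (1 − (1+0.0050000)^−240) = $3,037.67.
Option B: at 5.75% the monthly rate is 0.0047917, so the payment is 424,000 × 0.0047917 / (1 − 1.0047917^−240) = $2,976.83.
Monthly savings = $3,037.67 − $2,976.83 = $60.84.
Break-even = $7,650.00 / $60.84 = 125.74 → 126 months.

126 months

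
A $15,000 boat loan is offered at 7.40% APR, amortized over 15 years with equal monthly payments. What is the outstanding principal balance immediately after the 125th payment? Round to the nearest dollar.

With monthly rate i = 7.4%/12 = 0.0061667, the balance after k of n payments is P · [(1+i)^n − (1+i)^k] / [(1+i)^n − 1].
(1+0.0061667)^180 = 3.02403341 and (1+0.0061667)^125 = 2.15645641, so the balance is 15,000 × (3.02403341 − 2.15645641) / (3.02403341 − 1) = $6,429.57.

$6,430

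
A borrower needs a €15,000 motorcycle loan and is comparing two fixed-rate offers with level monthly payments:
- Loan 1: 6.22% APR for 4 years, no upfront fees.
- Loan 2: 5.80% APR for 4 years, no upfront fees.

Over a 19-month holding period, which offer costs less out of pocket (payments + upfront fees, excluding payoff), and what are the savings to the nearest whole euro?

Loan 2 by €55

Loan 1: monthly rate = 6.22%/12 = 0.0051833; payment = 15,000 × 0.0051833 / (1 − (1+0.0051833)^−48) = €353.79.
Loan 2: monthly rate = 5.8%/12 = 0.0048333; payment = 15,000 × 0.0048333 / (1 − (1+0.0048333)^−48) = €350.90.
Over 19 months: Loan 1 costs 19 × €353.79 = €6,722.01; Loan 2 costs 19 × €350.90 = €6,667.10.
Loan 2 is cheaper by €6,722.01 − €6,667.10 = €54.91.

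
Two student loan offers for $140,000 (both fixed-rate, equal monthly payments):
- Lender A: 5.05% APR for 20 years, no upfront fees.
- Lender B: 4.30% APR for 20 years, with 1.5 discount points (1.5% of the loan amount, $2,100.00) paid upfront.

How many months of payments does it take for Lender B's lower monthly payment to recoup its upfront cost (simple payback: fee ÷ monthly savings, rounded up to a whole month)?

37 months

Lender A: at 5.05% the monthly rate is 0.0042083, so the payment is 140,000 × 0.0042083 / (1 − 1.0042083^−240) = $927.81.
Lender B: at 4.30% the monthly rate is 0.0035833, so the payment is 140,000 × 0.0035833 / (1 − 1.0035833^−240) = $870.67.
Monthly savings = $927.81 − $870.67 = $57.14.
Break-even = $2,100.00 / $57.14 = 36.75 → 37 months.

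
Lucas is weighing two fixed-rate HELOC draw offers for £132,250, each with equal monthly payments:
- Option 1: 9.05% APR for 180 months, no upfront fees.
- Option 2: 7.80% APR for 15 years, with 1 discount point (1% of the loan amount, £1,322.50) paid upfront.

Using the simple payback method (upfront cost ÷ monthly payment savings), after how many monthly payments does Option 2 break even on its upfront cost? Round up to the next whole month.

Option 1: monthly rate = 9.05%/12 = 0.0075417; payment = 132,250 × 0.0075417 / (1 − (1+0.0075417)^−180) = £1,345.30.
Option 2: monthly rate = 7.8%/12 = 0.0065000; payment = 132,250 × 0.0065000 / (1 − (1+0.0065000)^−180) = £1,248.63.
Monthly savings = £1,345.30 − £1,248.63 = £96.67.
Break-even = £1,322.50 / £96.67 = 13.68 → 14 months.

14 months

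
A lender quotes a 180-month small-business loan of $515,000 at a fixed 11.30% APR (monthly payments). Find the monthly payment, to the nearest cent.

At 11.30% the monthly rate is 0.0094167, so the payment is 515,000 × 0.0094167 / (1 − 1.0094167^−180) = $5,950.86.

$5,950.86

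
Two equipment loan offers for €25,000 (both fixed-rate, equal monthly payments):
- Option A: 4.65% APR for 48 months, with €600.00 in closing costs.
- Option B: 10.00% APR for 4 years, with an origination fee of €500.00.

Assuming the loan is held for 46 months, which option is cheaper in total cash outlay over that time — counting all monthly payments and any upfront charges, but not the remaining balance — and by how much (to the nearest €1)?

Option A: monthly rate = 4.65%/12 = 0.0038750; payment = 25,000 × 0.0038750 / (1 − (1+0.0038750)^−48) = €571.78.
Option B: monthly rate = 10%/12 = 0.0083333; payment = 25,000 × 0.0083333 / (1 − (1+0.0083333)^−48) = €634.06.
Over 46 months: Option A costs 46 × €571.78 + €600.00 = €26,901.88; Option B costs 46 × €634.06 + €500.00 = €29,666.76.
Option A is cheaper by €29,666.76 − €26,901.88 = €2,764.88.

Option A by €2,765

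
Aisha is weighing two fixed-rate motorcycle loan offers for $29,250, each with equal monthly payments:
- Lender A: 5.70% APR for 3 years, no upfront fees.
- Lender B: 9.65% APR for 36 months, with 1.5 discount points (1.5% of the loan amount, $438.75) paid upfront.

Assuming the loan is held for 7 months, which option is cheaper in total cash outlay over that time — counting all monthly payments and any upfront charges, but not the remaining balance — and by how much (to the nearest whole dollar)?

Lender A by $811

Lender A: monthly rate = 5.7%/12 = 0.0047500; payment = 29,250 × 0.0047500 / (1 − (1+0.0047500)^−36) = $885.87.
Lender B: monthly rate = 9.65%/12 = 0.0080417; payment = 29,250 × 0.0080417 / (1 − (1+0.0080417)^−36) = $939.02.
Over 7 months: Lender A costs 7 × $885.87 = $6,201.09; Lender B costs 7 × $939.02 + $438.75 = $7,011.89.
Lender A is cheaper by $7,011.89 − $6,201.09 = $810.80.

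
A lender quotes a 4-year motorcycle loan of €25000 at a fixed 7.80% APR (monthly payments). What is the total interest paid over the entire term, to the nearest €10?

Monthly rate = 7.8%/12 = 0.0065000; payment = 25,000 × 0.0065000 / (1 − (1+0.0065000)^−48) = €607.98.
Total paid = 48 × €607.98 = €29,183.04; interest = €29,183.04 − €25,000 = €4,183.04.

€4,180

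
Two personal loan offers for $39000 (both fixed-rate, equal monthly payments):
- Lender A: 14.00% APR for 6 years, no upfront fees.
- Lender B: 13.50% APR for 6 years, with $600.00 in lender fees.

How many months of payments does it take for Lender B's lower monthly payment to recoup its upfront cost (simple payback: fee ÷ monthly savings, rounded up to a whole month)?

Lender A: monthly rate = 14%/12 = 0.0116667; payment = 39,000 × 0.0116667 / (1 − (1+0.0116667)^−72) = $803.62.
Lender B: at 13.50% the monthly rate is 0.0112500, so the payment is 39,000 × 0.0112500 / (1 − 1.0112500^−72) = $793.22.
Monthly savings = $803.62 − $793.22 = $10.40.
Break-even = $600.00 / $10.40 = 57.69 → 58 months.

58 months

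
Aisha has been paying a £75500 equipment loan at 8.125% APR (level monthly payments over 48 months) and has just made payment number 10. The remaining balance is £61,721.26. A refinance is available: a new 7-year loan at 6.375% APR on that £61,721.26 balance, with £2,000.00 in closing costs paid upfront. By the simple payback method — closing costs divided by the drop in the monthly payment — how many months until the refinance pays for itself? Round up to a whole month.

3 months

Current payment = 75,500 × 8.125%/12 / (1 − (1+0.0067708)^−48) = £1,847.61.
Refinanced payment = 61,721.26 × 0.0053125 / (1 − (1+0.0053125)^−84) = £912.80.
Monthly savings = £1,847.61 − £912.80 = £934.81.
Break-even = £2,000.00 / £934.81 = 2.14 → 3 months.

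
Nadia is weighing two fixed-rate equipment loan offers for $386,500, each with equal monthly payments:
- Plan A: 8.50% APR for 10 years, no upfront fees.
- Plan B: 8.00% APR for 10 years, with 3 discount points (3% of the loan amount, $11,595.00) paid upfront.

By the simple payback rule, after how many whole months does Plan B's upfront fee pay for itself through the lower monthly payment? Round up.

Plan A: at 8.50% the monthly rate is 0.0070833, so the payment is 386,500 × 0.0070833 / (1 − 1.0070833^−120) = $4,792.05.
Plan B: monthly rate = 8%/12 = 0.0066667; payment = 386,500 × 0.0066667 / (1 − (1+0.0066667)^−120) = $4,689.31.
Monthly savings = $4,792.05 − $4,689.31 = $102.74.
Break-even = $11,595.00 / $102.74 = 112.86 → 113 months.

113 months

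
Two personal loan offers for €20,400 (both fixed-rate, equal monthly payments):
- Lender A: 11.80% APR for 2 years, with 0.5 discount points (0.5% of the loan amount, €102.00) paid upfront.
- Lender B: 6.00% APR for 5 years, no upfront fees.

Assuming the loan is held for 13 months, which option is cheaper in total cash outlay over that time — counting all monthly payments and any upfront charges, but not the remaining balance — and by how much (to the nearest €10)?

Lender B by €7,430

Lender A: monthly rate = 11.8%/12 = 0.0098333; payment = 20,400 × 0.0098333 / (1 − (1+0.0098333)^−24) = €958.39.
Lender B: monthly rate = 6%/12 = 0.0050000; payment = 20,400 × 0.0050000 / (1 − (1+0.0050000)^−60) = €394.39.
Over 13 months: Lender A costs 13 × €958.39 + €102.00 = €12,561.07; Lender B costs 13 × €394.39 = €5,127.07.
Lender B is cheaper by €12,561.07 − €5,127.07 = €7,434.00.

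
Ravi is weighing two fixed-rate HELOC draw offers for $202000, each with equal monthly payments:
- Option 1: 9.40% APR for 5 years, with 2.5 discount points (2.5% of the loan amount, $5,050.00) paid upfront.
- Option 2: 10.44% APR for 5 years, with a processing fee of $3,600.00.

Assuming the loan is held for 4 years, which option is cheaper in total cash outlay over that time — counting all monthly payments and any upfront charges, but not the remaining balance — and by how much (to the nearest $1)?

Option 1 by $3,506

Option 1: at 9.40% the monthly rate is 0.0078333, so the payment is 202,000 × 0.0078333 / (1 − 1.0078333^−60) = $4,232.51.
Option 2: monthly rate = 10.44%/12 = 0.0087000; payment = 202,000 × 0.0087000 / (1 − (1+0.0087000)^−60) = $4,335.77.
Over 48 months: Option 1 costs 48 × $4,232.51 + $5,050.00 = $208,210.48; Option 2 costs 48 × $4,335.77 + $3,600.00 = $211,716.96.
Option 1 is cheaper by $211,716.96 − $208,210.48 = $3,506.48.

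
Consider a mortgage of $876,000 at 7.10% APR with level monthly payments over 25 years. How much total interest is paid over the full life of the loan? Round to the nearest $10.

Monthly rate = 7.1%/12 = 0.0059167; payment = 876,000 × 0.0059167 / (1 − (1+0.0059167)^−300) = $6,247.38.
Total paid = 300 × $6,247.38 = $1,874,214.00; interest = $1,874,214.00 − $876,000 = $998,214.00.

$998,210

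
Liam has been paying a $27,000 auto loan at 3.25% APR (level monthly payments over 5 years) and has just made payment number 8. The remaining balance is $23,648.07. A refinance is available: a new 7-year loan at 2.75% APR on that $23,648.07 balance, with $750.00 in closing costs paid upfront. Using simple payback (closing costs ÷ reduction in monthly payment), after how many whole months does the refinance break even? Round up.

5 months

Current payment = 27,000 × 3.25%/12 / (1 − (1+0.0027083)^−60) = $488.16.
Refinanced payment = 23,648.07 × 0.0022917 / (1 − (1+0.0022917)^−84) = $309.81.
Monthly savings = $488.16 − $309.81 = $178.35.
Break-even = $750.00 / $178.35 = 4.21 → 5 months.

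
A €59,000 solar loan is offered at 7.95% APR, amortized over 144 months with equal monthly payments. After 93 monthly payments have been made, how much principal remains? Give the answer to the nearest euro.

With monthly rate i = 7.95%/12 = 0.0066250, the balance after k of n payments is P · [(1+i)^n − (1+i)^k] / [(1+i)^n − 1].
(1+0.0066250)^144 = 2.58791819 and (1+0.0066250)^93 = 1.84797982, so the balance is 59,000 × (2.58791819 − 1.84797982) / (2.58791819 − 1) = €27,492.83.

€27,493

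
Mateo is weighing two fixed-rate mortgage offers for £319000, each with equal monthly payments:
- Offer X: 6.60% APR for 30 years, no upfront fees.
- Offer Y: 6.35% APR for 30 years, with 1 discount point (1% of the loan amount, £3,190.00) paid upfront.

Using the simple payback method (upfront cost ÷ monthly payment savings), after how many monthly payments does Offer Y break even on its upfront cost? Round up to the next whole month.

61 months

Offer X: at 6.60% the monthly rate is 0.0055000, so the payment is 319,000 × 0.0055000 / (1 − 1.0055000^−360) = £2,037.32.
Offer Y: monthly rate = 6.35%/12 = 0.0052917; payment = 319,000 × 0.0052917 / (1 − (1+0.0052917)^−360) = £1,984.93.
Monthly savings = £2,037.32 − £1,984.93 = £52.39.
Break-even = £3,190.00 / £52.39 = 60.89 → 61 months.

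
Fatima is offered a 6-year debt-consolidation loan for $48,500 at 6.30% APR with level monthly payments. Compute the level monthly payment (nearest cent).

$810.67

At 6.30% the monthly rate is 0.0052500, so the payment is 48,500 × 0.0052500 / (1 − 1.0052500^−72) = $810.67.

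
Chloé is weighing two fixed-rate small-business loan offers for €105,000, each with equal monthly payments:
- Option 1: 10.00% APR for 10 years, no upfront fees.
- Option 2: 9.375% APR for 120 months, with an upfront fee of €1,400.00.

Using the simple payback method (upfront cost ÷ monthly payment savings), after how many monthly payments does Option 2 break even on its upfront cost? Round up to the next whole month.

39 months

Option 1: at 10.00% the monthly rate is 0.0083333, so the payment is 105,000 × 0.0083333 / (1 − 1.0083333^−120) = €1,387.58.
Option 2: at 9.375% the monthly rate is 0.0078125, so the payment is 105,000 × 0.0078125 / (1 − 1.0078125^−120) = €1,351.50.
Monthly savings = €1,387.58 − €1,351.50 = €36.08.
Break-even = €1,400.00 / €36.08 = 38.80 → 39 months.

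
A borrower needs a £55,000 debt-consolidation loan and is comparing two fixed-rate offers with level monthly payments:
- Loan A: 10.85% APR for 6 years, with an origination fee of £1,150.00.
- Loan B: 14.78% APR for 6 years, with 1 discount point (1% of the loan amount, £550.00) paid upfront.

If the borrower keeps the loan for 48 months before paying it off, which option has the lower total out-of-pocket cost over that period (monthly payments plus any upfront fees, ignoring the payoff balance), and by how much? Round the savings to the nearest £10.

Loan A by £4,860

Loan A: at 10.85% the monthly rate is 0.0090417, so the payment is 55,000 × 0.0090417 / (1 − 1.0090417^−72) = £1,042.65.
Loan B: at 14.78% the monthly rate is 0.0123167, so the payment is 55,000 × 0.0123167 / (1 − 1.0123167^−72) = £1,156.41.
Over 48 months: Loan A costs 48 × £1,042.65 + £1,150.00 = £51,197.20; Loan B costs 48 × £1,156.41 + £550.00 = £56,057.68.
Loan A is cheaper by £56,057.68 − £51,197.20 = £4,860.48.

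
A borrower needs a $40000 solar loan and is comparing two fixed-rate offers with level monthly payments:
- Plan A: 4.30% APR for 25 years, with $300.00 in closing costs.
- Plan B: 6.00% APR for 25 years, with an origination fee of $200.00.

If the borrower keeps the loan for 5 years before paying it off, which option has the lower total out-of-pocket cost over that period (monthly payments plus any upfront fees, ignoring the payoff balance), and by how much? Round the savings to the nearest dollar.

Plan A by $2,294

Plan A: at 4.30% the monthly rate is 0.0035833, so the payment is 40,000 × 0.0035833 / (1 − 1.0035833^−300) = $217.82.
Plan B: at 6.00% the monthly rate is 0.0050000, so the payment is 40,000 × 0.0050000 / (1 − 1.0050000^−300) = $257.72.
Over 60 months: Plan A costs 60 × $217.82 + $300.00 = $13,369.20; Plan B costs 60 × $257.72 + $200.00 = $15,663.20.
Plan A is cheaper by $15,663.20 − $13,369.20 = $2,294.00.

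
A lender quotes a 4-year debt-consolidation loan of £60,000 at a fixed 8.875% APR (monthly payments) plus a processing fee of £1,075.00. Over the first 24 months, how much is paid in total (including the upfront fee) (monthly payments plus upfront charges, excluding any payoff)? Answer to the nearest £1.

Monthly rate = 8.875%/12 = 0.0073958; payment = 60,000 × 0.0073958 / (1 − (1+0.0073958)^−48) = £1,489.54.
Total outlay = 24 × £1,489.54 + £1,075.00 = £36,823.96.

£36,824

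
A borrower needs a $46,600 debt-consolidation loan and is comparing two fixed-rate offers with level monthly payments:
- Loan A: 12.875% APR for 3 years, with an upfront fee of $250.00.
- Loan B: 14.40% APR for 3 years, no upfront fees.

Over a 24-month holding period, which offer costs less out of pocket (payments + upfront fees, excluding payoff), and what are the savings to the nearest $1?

Loan A by $576

Loan A: monthly rate = 12.875%/12 = 0.0107292; payment = 46,600 × 0.0107292 / (1 − (1+0.0107292)^−36) = $1,567.33.
Loan B: monthly rate = 14.4%/12 = 0.0120000; payment = 46,600 × 0.0120000 / (1 − (1+0.0120000)^−36) = $1,601.75.
Over 24 months: Loan A costs 24 × $1,567.33 + $250.00 = $37,865.92; Loan B costs 24 × $1,601.75 = $38,442.00.
Loan A is cheaper by $38,442.00 − $37,865.92 = $576.08.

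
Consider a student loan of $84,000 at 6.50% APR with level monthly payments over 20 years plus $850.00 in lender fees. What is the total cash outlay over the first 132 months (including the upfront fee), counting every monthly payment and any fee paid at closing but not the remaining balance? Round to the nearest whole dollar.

$83,519

Monthly rate = 6.5%/12 = 0.0054167; payment = 84,000 × 0.0054167 / (1 − (1+0.0054167)^−240) = $626.28.
Total outlay = 132 × $626.28 + $850.00 = $83,518.96.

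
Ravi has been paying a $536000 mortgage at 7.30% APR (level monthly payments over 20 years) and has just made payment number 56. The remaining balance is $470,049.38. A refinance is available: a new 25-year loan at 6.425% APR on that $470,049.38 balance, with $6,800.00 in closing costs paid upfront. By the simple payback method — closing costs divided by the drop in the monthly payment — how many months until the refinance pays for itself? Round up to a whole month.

7 months

Current payment = 536,000 × 7.3%/12 / (1 − (1+0.0060833)^−240) = $4,252.67.
Refinanced payment = 470,049.38 × 0.0053542 / (1 − (1+0.0053542)^−300) = $3,151.81.
Monthly savings = $4,252.67 − $3,151.81 = $1,100.86.
Break-even = $6,800.00 / $1,100.86 = 6.18 → 7 months.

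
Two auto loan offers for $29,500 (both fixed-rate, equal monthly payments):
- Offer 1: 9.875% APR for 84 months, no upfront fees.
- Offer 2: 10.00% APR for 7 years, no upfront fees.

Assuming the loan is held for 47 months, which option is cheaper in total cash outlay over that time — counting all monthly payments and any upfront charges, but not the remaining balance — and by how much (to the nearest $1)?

Offer 1 by $89

Offer 1: at 9.875% the monthly rate is 0.0082292, so the payment is 29,500 × 0.0082292 / (1 − 1.0082292^−84) = $487.83.
Offer 2: at 10.00% the monthly rate is 0.0083333, so the payment is 29,500 × 0.0083333 / (1 − 1.0083333^−84) = $489.73.
Over 47 months: Offer 1 costs 47 × $487.83 = $22,928.01; Offer 2 costs 47 × $489.73 = $23,017.31.
Offer 1 is cheaper by $23,017.31 − $22,928.01 = $89.30.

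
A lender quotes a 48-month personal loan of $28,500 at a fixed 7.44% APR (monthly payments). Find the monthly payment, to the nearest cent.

$688.30

Monthly rate = 7.44%/12 = 0.0062000; payment = 28,500 × 0.0062000 / (1 − (1+0.0062000)^−48) = $688.30.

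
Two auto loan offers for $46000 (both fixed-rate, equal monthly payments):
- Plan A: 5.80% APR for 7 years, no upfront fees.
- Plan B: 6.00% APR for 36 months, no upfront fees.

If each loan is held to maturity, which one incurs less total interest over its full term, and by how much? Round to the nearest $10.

Plan B by $5,700

Plan A: at 5.80% the monthly rate is 0.0048333, so the payment is 46,000 × 0.0048333 / (1 − 1.0048333^−84) = $667.59.
Total interest on Plan A = 84 × $667.59 − $46,000 = $10,077.56.
Plan B: monthly rate = 6%/12 = 0.0050000; payment = 46,000 × 0.0050000 / (1 − (1+0.0050000)^−36) = $1,399.41.
Total interest on Plan B = 36 × $1,399.41 − $46,000 = $4,378.76.
Plan B is lower by $5,698.80.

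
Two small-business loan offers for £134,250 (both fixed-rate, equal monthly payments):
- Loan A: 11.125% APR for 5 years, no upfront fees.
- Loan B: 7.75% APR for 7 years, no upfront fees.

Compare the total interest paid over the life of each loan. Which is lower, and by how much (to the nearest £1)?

Loan B by £1,273

Loan A: at 11.125% the monthly rate is 0.0092708, so the payment is 134,250 × 0.0092708 / (1 − 1.0092708^−60) = £2,927.30.
Total interest on Loan A = 60 × £2,927.30 − £134,250 = £41,388.00.
Loan B: at 7.75% the monthly rate is 0.0064583, so the payment is 134,250 × 0.0064583 / (1 − 1.0064583^−84) = £2,075.77.
Total interest on Loan B = 84 × £2,075.77 − £134,250 = £40,114.68.
Loan B is lower by £1,273.32.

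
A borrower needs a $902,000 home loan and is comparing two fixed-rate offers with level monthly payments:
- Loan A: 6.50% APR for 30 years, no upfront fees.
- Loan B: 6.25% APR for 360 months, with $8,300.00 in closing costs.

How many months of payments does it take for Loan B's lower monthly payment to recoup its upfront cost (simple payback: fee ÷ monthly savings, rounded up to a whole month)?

57 months

Loan A: monthly rate = 6.5%/12 = 0.0054167; payment = 902,000 × 0.0054167 / (1 − (1+0.0054167)^−360) = $5,701.25.
Loan B: at 6.25% the monthly rate is 0.0052083, so the payment is 902,000 × 0.0052083 / (1 − 1.0052083^−360) = $5,553.77.
Monthly savings = $5,701.25 − $5,553.77 = $147.48.
Break-even = $8,300.00 / $147.48 = 56.28 → 57 months.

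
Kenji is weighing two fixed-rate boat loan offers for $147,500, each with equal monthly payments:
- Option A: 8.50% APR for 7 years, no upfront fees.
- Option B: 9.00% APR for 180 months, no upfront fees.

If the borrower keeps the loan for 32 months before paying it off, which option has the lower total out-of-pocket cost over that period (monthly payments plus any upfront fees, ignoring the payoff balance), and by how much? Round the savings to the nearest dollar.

Option B by $26,875

Option A: at 8.50% the monthly rate is 0.0070833, so the payment is 147,500 × 0.0070833 / (1 − 1.0070833^−84) = $2,335.88.
Option B: monthly rate = 9%/12 = 0.0075000; payment = 147,500 × 0.0075000 / (1 − (1+0.0075000)^−180) = $1,496.04.
Over 32 months: Option A costs 32 × $2,335.88 = $74,748.16; Option B costs 32 × $1,496.04 = $47,873.28.
Option B is cheaper by $74,748.16 − $47,873.28 = $26,874.88.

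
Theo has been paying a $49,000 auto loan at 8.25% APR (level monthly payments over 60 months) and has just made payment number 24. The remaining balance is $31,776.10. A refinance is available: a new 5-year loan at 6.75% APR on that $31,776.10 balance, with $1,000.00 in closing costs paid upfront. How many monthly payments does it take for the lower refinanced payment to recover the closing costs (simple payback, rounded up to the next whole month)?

3 months

Current payment = 49,000 × 8.25%/12 / (1 − (1+0.0068750)^−60) = $999.42.
Refinanced payment = 31,776.10 × 0.0056250 / (1 − (1+0.0056250)^−60) = $625.46.
Monthly savings = $999.42 − $625.46 = $373.96.
Break-even = $1,000.00 / $373.96 = 2.67 → 3 months.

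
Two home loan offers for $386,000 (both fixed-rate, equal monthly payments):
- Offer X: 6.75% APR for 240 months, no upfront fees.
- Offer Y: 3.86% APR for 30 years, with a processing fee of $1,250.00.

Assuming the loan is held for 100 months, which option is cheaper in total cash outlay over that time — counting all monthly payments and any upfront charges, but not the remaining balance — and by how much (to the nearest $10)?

Offer Y by $111,070

Offer X: monthly rate = 6.75%/12 = 0.0056250; payment = 386,000 × 0.0056250 / (1 − (1+0.0056250)^−240) = $2,935.01.
Offer Y: monthly rate = 3.86%/12 = 0.0032167; payment = 386,000 × 0.0032167 / (1 − (1+0.0032167)^−360) = $1,811.80.
Over 100 months: Offer X costs 100 × $2,935.01 = $293,501.00; Offer Y costs 100 × $1,811.80 + $1,250.00 = $182,430.00.
Offer Y is cheaper by $293,501.00 − $182,430.00 = $111,071.00.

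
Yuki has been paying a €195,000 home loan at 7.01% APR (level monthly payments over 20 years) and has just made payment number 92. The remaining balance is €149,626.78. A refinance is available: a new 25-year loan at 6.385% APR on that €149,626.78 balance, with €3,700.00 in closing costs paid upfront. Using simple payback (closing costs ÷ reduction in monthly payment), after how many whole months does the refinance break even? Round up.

8 months

Current payment = 195,000 × 7.01%/12 / (1 − (1+0.0058417)^−240) = €1,513.00.
Refinanced payment = 149,626.78 × 0.0053208 / (1 − (1+0.0053208)^−300) = €999.57.
Monthly savings = €1,513.00 − €999.57 = €513.43.
Break-even = €3,700.00 / €513.43 = 7.21 → 8 months.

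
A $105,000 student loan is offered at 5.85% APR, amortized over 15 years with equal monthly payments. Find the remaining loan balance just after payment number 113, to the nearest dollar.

$50,057

With monthly rate i = 5.85%/12 = 0.0048750, the balance after k of n payments is P · [(1+i)^n − (1+i)^k] / [(1+i)^n − 1].
(1+0.0048750)^180 = 2.39975829 and (1+0.0048750)^113 = 1.73245000, so the balance is 105,000 × (2.39975829 − 1.73245000) / (2.39975829 − 1) = $50,056.76.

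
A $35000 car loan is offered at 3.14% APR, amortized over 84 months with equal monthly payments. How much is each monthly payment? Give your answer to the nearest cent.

$464.68

At 3.14% the monthly rate is 0.0026167, so the payment is 35,000 × 0.0026167 / (1 − 1.0026167^−84) = $464.68.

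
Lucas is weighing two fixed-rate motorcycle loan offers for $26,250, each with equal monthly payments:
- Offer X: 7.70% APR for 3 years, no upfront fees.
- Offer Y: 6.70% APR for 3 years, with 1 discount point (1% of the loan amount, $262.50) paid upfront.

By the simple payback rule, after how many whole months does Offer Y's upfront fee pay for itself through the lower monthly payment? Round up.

Offer X: at 7.70% the monthly rate is 0.0064167, so the payment is 26,250 × 0.0064167 / (1 − 1.0064167^−36) = $818.95.
Offer Y: monthly rate = 6.7%/12 = 0.0055833; payment = 26,250 × 0.0055833 / (1 − (1+0.0055833)^−36) = $806.93.
Monthly savings = $818.95 − $806.93 = $12.02.
Break-even = $262.50 / $12.02 = 21.84 → 22 months.

22 months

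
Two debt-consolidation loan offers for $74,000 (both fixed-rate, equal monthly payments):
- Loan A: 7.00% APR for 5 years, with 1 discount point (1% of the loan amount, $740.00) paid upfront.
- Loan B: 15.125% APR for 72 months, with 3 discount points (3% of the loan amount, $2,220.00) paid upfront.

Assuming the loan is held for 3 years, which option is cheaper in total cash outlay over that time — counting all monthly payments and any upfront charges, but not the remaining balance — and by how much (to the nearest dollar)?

Loan A by $5,241

Loan A: monthly rate = 7%/12 = 0.0058333; payment = 74,000 × 0.0058333 / (1 − (1+0.0058333)^−60) = $1,465.29.
Loan B: monthly rate = 15.125%/12 = 0.0126042; payment = 74,000 × 0.0126042 / (1 − (1+0.0126042)^−72) = $1,569.76.
Over 36 months: Loan A costs 36 × $1,465.29 + $740.00 = $53,490.44; Loan B costs 36 × $1,569.76 + $2,220.00 = $58,731.36.
Loan A is cheaper by $58,731.36 − $53,490.44 = $5,240.92.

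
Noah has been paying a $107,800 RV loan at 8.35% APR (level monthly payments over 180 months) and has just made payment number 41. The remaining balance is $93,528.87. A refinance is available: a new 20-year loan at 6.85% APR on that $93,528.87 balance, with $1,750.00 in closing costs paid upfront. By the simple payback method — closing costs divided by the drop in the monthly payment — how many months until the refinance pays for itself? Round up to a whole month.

6 months

Current payment = 107,800 × 8.35%/12 / (1 − (1+0.0069583)^−180) = $1,052.09.
Refinanced payment = 93,528.87 × 0.0057083 / (1 − (1+0.0057083)^−240) = $716.73.
Monthly savings = $1,052.09 − $716.73 = $335.36.
Break-even = $1,750.00 / $335.36 = 5.22 → 6 months.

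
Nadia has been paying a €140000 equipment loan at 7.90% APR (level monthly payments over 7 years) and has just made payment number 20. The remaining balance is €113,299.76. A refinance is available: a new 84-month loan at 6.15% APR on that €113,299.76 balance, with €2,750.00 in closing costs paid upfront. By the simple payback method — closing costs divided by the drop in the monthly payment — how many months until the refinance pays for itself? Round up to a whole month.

Current payment = 140,000 × 7.9%/12 / (1 − (1+0.0065833)^−84) = €2,175.10.
Refinanced payment = 113,299.76 × 0.0051250 / (1 − (1+0.0051250)^−84) = €1,663.31.
Monthly savings = €2,175.10 − €1,663.31 = €511.79.
Break-even = €2,750.00 / €511.79 = 5.37 → 6 months.

6 months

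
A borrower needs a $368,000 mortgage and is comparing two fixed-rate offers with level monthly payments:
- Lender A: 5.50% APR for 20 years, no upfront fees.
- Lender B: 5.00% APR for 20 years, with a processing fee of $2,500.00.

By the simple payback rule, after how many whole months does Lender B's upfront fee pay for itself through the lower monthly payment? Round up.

25 months

Lender A: monthly rate = 5.5%/12 = 0.0045833; payment = 368,000 × 0.0045833 / (1 − (1+0.0045833)^−240) = $2,531.43.
Lender B: monthly rate = 5%/12 = 0.0041667; payment = 368,000 × 0.0041667 / (1 − (1+0.0041667)^−240) = $2,428.64.
Monthly savings = $2,531.43 − $2,428.64 = $102.79.
Break-even = $2,500.00 / $102.79 = 24.32 → 25 months.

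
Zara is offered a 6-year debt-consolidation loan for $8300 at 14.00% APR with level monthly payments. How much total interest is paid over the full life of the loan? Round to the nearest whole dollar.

At 14.00% the monthly rate is 0.0116667, so the payment is 8,300 × 0.0116667 / (1 − 1.0116667^−72) = $171.03.
Total paid = 72 × $171.03 = $12,314.16; interest = $12,314.16 − $8,300 = $4,014.16.

$4,014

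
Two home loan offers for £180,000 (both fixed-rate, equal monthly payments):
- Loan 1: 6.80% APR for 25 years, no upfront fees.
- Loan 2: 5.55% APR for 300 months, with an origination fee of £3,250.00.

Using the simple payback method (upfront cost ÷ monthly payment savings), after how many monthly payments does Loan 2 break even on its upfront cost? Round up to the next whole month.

Loan 1: monthly rate = 6.8%/12 = 0.0056667; payment = 180,000 × 0.0056667 / (1 − (1+0.0056667)^−300) = £1,249.33.
Loan 2: monthly rate = 5.55%/12 = 0.0046250; payment = 180,000 × 0.0046250 / (1 − (1+0.0046250)^−300) = £1,110.74.
Monthly savings = £1,249.33 − £1,110.74 = £138.59.
Break-even = £3,250.00 / £138.59 = 23.45 → 24 months.

24 months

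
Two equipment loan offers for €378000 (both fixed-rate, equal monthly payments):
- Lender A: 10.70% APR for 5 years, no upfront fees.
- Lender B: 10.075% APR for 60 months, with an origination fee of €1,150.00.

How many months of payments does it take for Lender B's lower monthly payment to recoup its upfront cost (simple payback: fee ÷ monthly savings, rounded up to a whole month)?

Lender A: monthly rate = 10.7%/12 = 0.0089167; payment = 378,000 × 0.0089167 / (1 − (1+0.0089167)^−60) = €8,162.20.
Lender B: at 10.075% the monthly rate is 0.0083958, so the payment is 378,000 × 0.0083958 / (1 − 1.0083958^−60) = €8,045.34.
Monthly savings = €8,162.20 − €8,045.34 = €116.86.
Break-even = €1,150.00 / €116.86 = 9.84 → 10 months.

10 months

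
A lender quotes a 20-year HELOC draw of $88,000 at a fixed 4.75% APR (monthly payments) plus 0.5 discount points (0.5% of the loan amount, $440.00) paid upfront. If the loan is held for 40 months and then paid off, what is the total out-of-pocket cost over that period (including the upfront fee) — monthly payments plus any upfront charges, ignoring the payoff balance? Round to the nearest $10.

Monthly rate = 4.75%/12 = 0.0039583; payment = 88,000 × 0.0039583 / (1 − (1+0.0039583)^−240) = $568.68.
Total outlay = 40 × $568.68 + $440.00 = $23,187.20.

$23,190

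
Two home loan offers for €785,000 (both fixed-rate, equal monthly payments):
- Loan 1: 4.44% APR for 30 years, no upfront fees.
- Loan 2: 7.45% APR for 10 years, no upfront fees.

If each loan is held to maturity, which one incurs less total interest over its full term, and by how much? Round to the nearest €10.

Loan 1: monthly rate = 4.44%/12 = 0.0037000; payment = 785,000 × 0.0037000 / (1 − (1+0.0037000)^−360) = €3,949.54.
Total interest on Loan 1 = 360 × €3,949.54 − €785,000 = €636,834.40.
Loan 2: at 7.45% the monthly rate is 0.0062083, so the payment is 785,000 × 0.0062083 / (1 − 1.0062083^−120) = €9,297.62.
Total interest on Loan 2 = 120 × €9,297.62 − €785,000 = €330,714.40.
Loan 2 is lower by €306,120.00.

Loan 2 by €306,120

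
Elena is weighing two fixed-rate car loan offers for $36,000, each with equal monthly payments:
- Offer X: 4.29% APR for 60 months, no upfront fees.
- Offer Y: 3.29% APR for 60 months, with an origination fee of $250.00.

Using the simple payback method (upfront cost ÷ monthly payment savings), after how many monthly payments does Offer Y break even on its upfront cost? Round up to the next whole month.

16 months

Offer X: monthly rate = 4.29%/12 = 0.0035750; payment = 36,000 × 0.0035750 / (1 − (1+0.0035750)^−60) = $667.72.
Offer Y: at 3.29% the monthly rate is 0.0027417, so the payment is 36,000 × 0.0027417 / (1 − 1.0027417^−60) = $651.52.
Monthly savings = $667.72 − $651.52 = $16.20.
Break-even = $250.00 / $16.20 = 15.43 → 16 months.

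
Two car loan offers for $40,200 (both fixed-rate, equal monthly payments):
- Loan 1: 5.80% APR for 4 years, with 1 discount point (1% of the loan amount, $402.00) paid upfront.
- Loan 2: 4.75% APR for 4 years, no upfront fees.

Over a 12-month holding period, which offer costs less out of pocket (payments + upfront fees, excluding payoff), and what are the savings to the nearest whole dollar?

Loan 2 by $632

Loan 1: at 5.80% the monthly rate is 0.0048333, so the payment is 40,200 × 0.0048333 / (1 − 1.0048333^−48) = $940.42.
Loan 2: at 4.75% the monthly rate is 0.0039583, so the payment is 40,200 × 0.0039583 / (1 − 1.0039583^−48) = $921.23.
Over 12 months: Loan 1 costs 12 × $940.42 + $402.00 = $11,687.04; Loan 2 costs 12 × $921.23 = $11,054.76.
Loan 2 is cheaper by $11,687.04 − $11,054.76 = $632.28.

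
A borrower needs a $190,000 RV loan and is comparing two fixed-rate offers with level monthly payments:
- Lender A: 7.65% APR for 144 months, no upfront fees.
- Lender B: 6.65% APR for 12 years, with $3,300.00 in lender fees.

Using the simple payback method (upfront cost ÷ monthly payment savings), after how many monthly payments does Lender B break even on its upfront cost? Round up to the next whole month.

Lender A: at 7.65% the monthly rate is 0.0063750, so the payment is 190,000 × 0.0063750 / (1 − 1.0063750^−144) = $2,020.37.
Lender B: at 6.65% the monthly rate is 0.0055417, so the payment is 190,000 × 0.0055417 / (1 − 1.0055417^−144) = $1,918.65.
Monthly savings = $2,020.37 − $1,918.65 = $101.72.
Break-even = $3,300.00 / $101.72 = 32.44 → 33 months.

33 months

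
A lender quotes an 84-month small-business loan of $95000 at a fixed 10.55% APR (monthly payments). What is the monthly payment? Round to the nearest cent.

At 10.55% the monthly rate is 0.0087917, so the payment is 95,000 × 0.0087917 / (1 − 1.0087917^−84) = $1,604.24.

$1,604.24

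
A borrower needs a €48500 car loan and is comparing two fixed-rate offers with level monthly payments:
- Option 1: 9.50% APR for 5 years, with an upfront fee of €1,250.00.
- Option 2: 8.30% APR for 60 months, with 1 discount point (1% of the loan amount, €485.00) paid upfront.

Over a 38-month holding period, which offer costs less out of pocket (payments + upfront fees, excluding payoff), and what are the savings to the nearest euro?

Option 1: monthly rate = 9.5%/12 = 0.0079167; payment = 48,500 × 0.0079167 / (1 − (1+0.0079167)^−60) = €1,018.59.
Option 2: monthly rate = 8.3%/12 = 0.0069167; payment = 48,500 × 0.0069167 / (1 − (1+0.0069167)^−60) = €990.38.
Over 38 months: Option 1 costs 38 × €1,018.59 + €1,250.00 = €39,956.42; Option 2 costs 38 × €990.38 + €485.00 = €38,119.44.
Option 2 is cheaper by €39,956.42 − €38,119.44 = €1,836.98.

Option 2 by €1,837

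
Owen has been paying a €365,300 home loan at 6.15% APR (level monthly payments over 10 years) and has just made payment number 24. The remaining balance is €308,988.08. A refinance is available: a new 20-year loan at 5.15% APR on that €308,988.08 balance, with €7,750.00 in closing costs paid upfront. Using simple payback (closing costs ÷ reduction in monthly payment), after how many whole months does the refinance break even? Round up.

4 months

Current payment = 365,300 × 6.15%/12 / (1 − (1+0.0051250)^−120) = €4,083.15.
Refinanced payment = 308,988.08 × 0.0042917 / (1 − (1+0.0042917)^−240) = €2,064.88.
Monthly savings = €4,083.15 − €2,064.88 = €2,018.27.
Break-even = €7,750.00 / €2,018.27 = 3.84 → 4 months.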